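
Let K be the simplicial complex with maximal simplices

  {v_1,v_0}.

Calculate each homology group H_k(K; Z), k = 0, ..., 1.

H_0 ≅ Z,  H_1 = 0.

Order the vertices as v_0 < v_1. Listing each simplex with vertices in this order, K has dimension 1 with simplices:

  0-simplices (2): [v_0], [v_1]
  1-simplices (1): [v_0,v_1]

giving chain groups C_0 ≅ Z^2, C_1 ≅ Z^1.

∂_1: C_1 → C_0 maps an edge to its endpoints' difference, ∂[p,q] = q − p. For instance
  ∂[v_0,v_1] = [v_1] − [v_0].
As a 2×1 matrix over Z this has rank 1, with invariant factors (1).

Reading off H_k = ker ∂_k / im ∂_{k+1}:

  H_0: rank C_0 − rank ∂_1 = 2 − 1 = 1, and the invariant factors of ∂_1 are all 1, so H_0 ≅ Z.
  H_1: rank ker ∂_1 − rank ∂_2 = (1 − 1) − 0 = 0, and there is no ∂_2, so H_1 ≅ 0.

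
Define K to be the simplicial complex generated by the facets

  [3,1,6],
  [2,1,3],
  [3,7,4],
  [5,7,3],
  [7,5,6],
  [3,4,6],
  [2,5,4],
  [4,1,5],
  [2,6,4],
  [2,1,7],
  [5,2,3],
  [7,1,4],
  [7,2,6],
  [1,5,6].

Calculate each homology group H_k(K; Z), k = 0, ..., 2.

H_0 ≅ Z,  H_1 ≅ Z^2,  H_2 ≅ Z.

K has 7 vertices, 21 edges, 14 triangles.
rank ∂_0 = 0, rank ∂_1 = 6 ⇒ b_0 = 7 − 0 − 6 = 1; all invariant factors of ∂_1 are 1 so no torsion. So H_0 = Z.
rank ∂_1 = 6, rank ∂_2 = 13 ⇒ b_1 = 21 − 6 − 13 = 2; all invariant factors of ∂_2 are 1 so no torsion. So H_1 = Z^2.
rank ∂_2 = 13, rank ∂_3 = 0 ⇒ b_2 = 14 − 13 − 0 = 1. So H_2 = Z.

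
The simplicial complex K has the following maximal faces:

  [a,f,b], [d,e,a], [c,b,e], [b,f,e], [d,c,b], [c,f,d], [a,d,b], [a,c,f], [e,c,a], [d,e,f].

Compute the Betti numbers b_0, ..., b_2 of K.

Take the total order a < b < c < d < e < f on the vertex set. Then K (dimension 2) consists of the simplices:

  0-simplices (6): a, b, c, d, e, f
  1-simplices (15): ab, ac, ad, ae, af, bc, bd, be, bf, cd, ce, cf, de, df, ef
  2-simplices (10): abd, abf, ace, acf, ade, bcd, bce, bef, cdf, def

Hence C_0 ≅ Z^6, C_1 ≅ Z^15, C_2 ≅ Z^10.

Boundary ∂_1: C_1 → C_0 maps an edge to its endpoints' difference, ∂[p,q] = q − p.
The resulting 6×15 matrix has rank 5, and its Smith normal form has invariant factors (1,1,1,1,1).

Boundary ∂_2: C_2 → C_1 maps a triangle to the signed sum of its edges. For instance
  ∂def = ef − df + de,
  ∂bef = ef − bf + be.
As a 15×10 matrix over Z this has rank 10, with invariant factors (1,1,1,1,1,1,1,1,1,2).

Now H_k = ker ∂_k / im ∂_{k+1}, so:

  H_0: rank C_0 − rank ∂_1 = 6 − 5 = 1, and the invariant factors of ∂_1 are all 1, so H_0 = Z.
  H_1: rank ker ∂_1 − rank ∂_2 = (15 − 5) − 10 = 0, and ∂_2 has invariant factor 2 > 1, so H_1 = Z/2.
  H_2: rank ker ∂_2 − rank ∂_3 = (10 − 10) − 0 = 0, and there is no ∂_3, so H_2 = 0.

(K is a triangulation of the real projective plane RP^2.)

Hence the Betti numbers are b_0 = 1, b_1 = 0, b_2 = 0.

b_0 = 1, b_1 = 0, b_2 = 0.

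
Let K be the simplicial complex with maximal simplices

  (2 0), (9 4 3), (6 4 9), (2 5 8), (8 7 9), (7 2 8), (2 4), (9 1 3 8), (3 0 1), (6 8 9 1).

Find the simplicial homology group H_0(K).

Take the total order 0 < 1 < 2 < 3 < 4 < 5 < 6 < 7 < 8 < 9 on the vertex set. Then K (dimension 3) consists of the simplices:

  0-simplices (10): [0], [1], [2], [3], [4], [5], [6], [7], [8], [9]
  1-simplices (22): [0,1], [0,2], [0,3], [1,3], [1,6], [1,8], [1,9], [2,4], [2,5], [2,7], [2,8], [3,4], [3,8], [3,9], [4,6], [4,9], [5,8], [6,8], [6,9], [7,8], [7,9], [8,9]
  2-simplices (13): [0,1,3], [1,3,8], [1,3,9], [1,6,8], [1,6,9], [1,8,9], [2,5,8], [2,7,8], [3,4,9], [3,8,9], [4,6,9], [6,8,9], [7,8,9]
  3-simplices (2): [1,3,8,9], [1,6,8,9]

so the chain groups are C_0 ≅ Z^10, C_1 ≅ Z^22, C_2 ≅ Z^13, C_3 ≅ Z^2.

∂_1: C_1 → C_0 sends each edge [p,q] (with p < q) to q − p.
This gives a 10×22 integer matrix of rank 9; reducing to Smith normal form yields diagonal entries (1,1,1,1,1,1,1,1,1).

∂_2: C_2 → C_1 maps a triangle to the signed sum of its edges. For instance
  ∂[1,8,9] = [8,9] − [1,9] + [1,8],
  ∂[3,4,9] = [4,9] − [3,9] + [3,4].
As a 22×13 matrix over Z this has rank 11, with invariant factors (1,1,1,1,1,1,1,1,1,1,1).

The boundary map ∂_3: C_3 → C_2 sends each 3-simplex σ to the alternating sum Σ_i (−1)^i (σ with its i-th vertex removed). For instance
  ∂[1,3,8,9] = [3,8,9] − [1,8,9] + [1,3,9] − [1,3,8],
  ∂[1,6,8,9] = [6,8,9] − [1,8,9] + [1,6,9] − [1,6,8].
The 13×2 boundary matrix has rank 2 and Smith normal form diag(1,1).

Reading off H_k = ker ∂_k / im ∂_{k+1}:

  H_0: rank C_0 − rank ∂_1 = 10 − 9 = 1, and the invariant factors of ∂_1 are all 1, so H_0 ≅ Z.

H_0 ≅ Z.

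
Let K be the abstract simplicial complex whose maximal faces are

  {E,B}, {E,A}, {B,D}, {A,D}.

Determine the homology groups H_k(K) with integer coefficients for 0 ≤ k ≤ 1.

Order the vertices as A < B < D < E. Listing each simplex with vertices in this order, K has dimension 1 with simplices:

  0-simplices (4): A, B, D, E
  1-simplices (4): AD, AE, BD, BE

giving chain groups C_0 ≅ Z^4, C_1 ≅ Z^4.

∂_1: C_1 → C_0 sends each edge [p,q] (with p < q) to q − p.
The 4×4 boundary matrix has rank 3 and Smith normal form diag(1,1,1).

Reading off H_k = ker ∂_k / im ∂_{k+1}:

  H_0: rank C_0 − rank ∂_1 = 4 − 3 = 1, and the invariant factors of ∂_1 are all 1, so H_0 ≅ Z.
  H_1: rank ker ∂_1 − rank ∂_2 = (4 − 3) − 0 = 1, and there is no ∂_2, so H_1 ≅ Z.

As a check, the Euler characteristic is 4 − 4 = 0, which agrees with 1 − 1 = 0.

H_0 ≅ Z,  H_1 ≅ Z.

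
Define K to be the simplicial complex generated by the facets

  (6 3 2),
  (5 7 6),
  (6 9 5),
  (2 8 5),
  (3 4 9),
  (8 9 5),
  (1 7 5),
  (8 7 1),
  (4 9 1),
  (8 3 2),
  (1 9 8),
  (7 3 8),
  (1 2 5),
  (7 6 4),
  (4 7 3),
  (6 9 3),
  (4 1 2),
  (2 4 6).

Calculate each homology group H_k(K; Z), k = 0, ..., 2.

H_0 ≅ Z,  H_1 ≅ Z ⊕ Z/2,  H_2 = 0.

Order the vertices as 1 < 2 < 3 < 4 < 5 < 6 < 7 < 8 < 9. Listing each simplex with vertices in this order, K has dimension 2 with simplices:

  0-simplices (9): [1], [2], [3], [4], [5], [6], [7], [8], [9]
  1-simplices (27): (27 of them)
  2-simplices (18): [1,2,4], [1,2,5], [1,4,9], [1,5,7], [1,7,8], [1,8,9], [2,3,6], [2,3,8], [2,4,6], [2,5,8], [3,4,7], [3,4,9], [3,6,9], [3,7,8], [4,6,7], [5,6,7], [5,6,9], [5,8,9]

giving chain groups C_0 ≅ Z^9, C_1 ≅ Z^27, C_2 ≅ Z^18.

The boundary map ∂_1: C_1 → C_0 maps an edge to its endpoints' difference, ∂[p,q] = q − p. For instance
  ∂[6,7] = [7] − [6].
As a 9×27 matrix over Z this has rank 8, with invariant factors (1,1,1,1,1,1,1,1).

Boundary ∂_2: C_2 → C_1 sends each 2-simplex [p,q,r] to [q,r] − [p,r] + [p,q]. For instance
  ∂[4,6,7] = [6,7] − [4,7] + [4,6],
  ∂[1,5,7] = [5,7] − [1,7] + [1,5].
The resulting 27×18 matrix has rank 18, and its Smith normal form has invariant factors (1,1,1,1,1,1,1,1,1,1,1,1,1,1,1,1,1,2).

Now H_k = ker ∂_k / im ∂_{k+1}, so:

  H_0: rank C_0 − rank ∂_1 = 9 − 8 = 1, and the invariant factors of ∂_1 are all 1, so H_0 ≅ Z.
  H_1: rank ker ∂_1 − rank ∂_2 = (27 − 8) − 18 = 1, and ∂_2 has invariant factor 2 > 1, so H_1 ≅ Z ⊕ Z/2.
  H_2: rank ker ∂_2 − rank ∂_3 = (18 − 18) − 0 = 0, and there is no ∂_3, so H_2 ≅ 0.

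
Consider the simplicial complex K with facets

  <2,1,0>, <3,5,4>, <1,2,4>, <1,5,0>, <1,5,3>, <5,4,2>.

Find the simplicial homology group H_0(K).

Fix the vertex order 0 < 1 < 2 < 3 < 4 < 5 and write every simplex with vertices in increasing order. Then dim K = 2 and the simplices of K are:

  0-simplices (6): [0], [1], [2], [3], [4], [5]
  1-simplices (12): [0,1], [0,2], [0,5], [1,2], [1,3], [1,4], [1,5], [2,4], [2,5], [3,4], [3,5], [4,5]
  2-simplices (6): [0,1,2], [0,1,5], [1,2,4], [1,3,5], [2,4,5], [3,4,5]

so the chain groups are C_0 ≅ Z^6, C_1 ≅ Z^12, C_2 ≅ Z^6.

The boundary map ∂_1: C_1 → C_0 is given by ∂[p,q] = [q] − [p]. For instance
  ∂[2,5] = [5] − [2].
The resulting 6×12 matrix has rank 5, and its Smith normal form has invariant factors (1,1,1,1,1).

The boundary map ∂_2: C_2 → C_1 maps a triangle to the signed sum of its edges. For instance
  ∂[2,4,5] = [4,5] − [2,5] + [2,4],
  ∂[1,2,4] = [2,4] − [1,4] + [1,2].
The 12×6 boundary matrix has rank 6 and Smith normal form diag(1,1,1,1,1,1).

From H_k ≅ ker(∂_k) / im(∂_{k+1}) we obtain:

  H_0: rank C_0 − rank ∂_1 = 6 − 5 = 1, and the invariant factors of ∂_1 are all 1, so H_0 ≅ Z.

H_0 = Z.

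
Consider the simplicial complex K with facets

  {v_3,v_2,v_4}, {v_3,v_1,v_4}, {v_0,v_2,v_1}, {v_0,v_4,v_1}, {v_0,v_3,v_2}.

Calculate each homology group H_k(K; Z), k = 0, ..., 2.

Fix the vertex order v_0 < v_1 < v_2 < v_3 < v_4 and write every simplex with vertices in increasing order. Then dim K = 2 and the simplices of K are:

  0-simplices (5): [v_0], [v_1], [v_2], [v_3], [v_4]
  1-simplices (10): [v_0,v_1], [v_0,v_2], [v_0,v_3], [v_0,v_4], [v_1,v_2], [v_1,v_3], [v_1,v_4], [v_2,v_3], [v_2,v_4], [v_3,v_4]
  2-simplices (5): [v_0,v_1,v_2], [v_0,v_1,v_4], [v_0,v_2,v_3], [v_1,v_3,v_4], [v_2,v_3,v_4]

so the chain groups are C_0 ≅ Z^5, C_1 ≅ Z^10, C_2 ≅ Z^5.

∂_1: C_1 → C_0 sends each edge [p,q] (with p < q) to q − p.
The 5×10 boundary matrix has rank 4 and Smith normal form diag(1,1,1,1).

∂_2: C_2 → C_1 maps a triangle to the signed sum of its edges. For instance
  ∂[v_1,v_3,v_4] = [v_3,v_4] − [v_1,v_4] + [v_1,v_3],
  ∂[v_0,v_1,v_4] = [v_1,v_4] − [v_0,v_4] + [v_0,v_1].
The resulting 10×5 matrix has rank 5, and its Smith normal form has invariant factors (1,1,1,1,1).

From H_k ≅ ker(∂_k) / im(∂_{k+1}) we obtain:

  H_0: rank C_0 − rank ∂_1 = 5 − 4 = 1, and the invariant factors of ∂_1 are all 1, so H_0 ≅ Z.
  H_1: rank ker ∂_1 − rank ∂_2 = (10 − 4) − 5 = 1, and the invariant factors of ∂_2 are all 1, so H_1 ≅ Z.
  H_2: rank ker ∂_2 − rank ∂_3 = (5 − 5) − 0 = 0, and there is no ∂_3, so H_2 ≅ 0.

H_0 ≅ Z,  H_1 ≅ Z,  H_2 = 0.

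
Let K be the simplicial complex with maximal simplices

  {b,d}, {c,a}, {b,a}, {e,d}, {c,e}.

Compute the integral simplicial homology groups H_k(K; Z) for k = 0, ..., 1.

Take the total order a < b < c < d < e on the vertex set. Then K (dimension 1) consists of the simplices:

  0-simplices (5): a, b, c, d, e
  1-simplices (5): ab, ac, bd, ce, de

giving chain groups C_0 ≅ Z^5, C_1 ≅ Z^5.

Boundary ∂_1: C_1 → C_0 sends each edge [p,q] (with p < q) to q − p. For instance
  ∂ce = e − c.
As a 5×5 matrix over Z this has rank 4, with invariant factors (1,1,1,1).

From H_k ≅ ker(∂_k) / im(∂_{k+1}) we obtain:

  H_0: rank C_0 − rank ∂_1 = 5 − 4 = 1, and the invariant factors of ∂_1 are all 1, so H_0 = Z.
  H_1: rank ker ∂_1 − rank ∂_2 = (5 − 4) − 0 = 1, and there is no ∂_2, so H_1 = Z.

As a check, the Euler characteristic is 5 − 5 = 0, which agrees with 1 − 1 = 0.
(K is a triangulation of the circle S^1.)

H_0 ≅ Z,  H_1 ≅ Z.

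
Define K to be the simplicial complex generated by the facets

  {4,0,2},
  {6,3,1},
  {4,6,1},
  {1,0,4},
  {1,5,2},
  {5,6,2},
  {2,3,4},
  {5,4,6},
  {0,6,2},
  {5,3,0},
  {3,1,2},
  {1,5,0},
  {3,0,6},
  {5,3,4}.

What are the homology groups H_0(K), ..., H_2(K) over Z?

H_0 = Z,  H_1 = Z^2,  H_2 = Z.

Order the vertices as 0 < 1 < 2 < 3 < 4 < 5 < 6. Listing each simplex with vertices in this order, K has dimension 2 with simplices:

  0-simplices (7): [0], [1], [2], [3], [4], [5], [6]
  1-simplices (21): [0,1], [0,2], [0,3], [0,4], [0,5], [0,6], [1,2], [1,3], [1,4], [1,5], [1,6], [2,3], [2,4], [2,5], [2,6], [3,4], [3,5], [3,6], [4,5], [4,6], [5,6]
  2-simplices (14): [0,1,4], [0,1,5], [0,2,4], [0,2,6], [0,3,5], [0,3,6], [1,2,3], [1,2,5], [1,3,6], [1,4,6], [2,3,4], [2,5,6], [3,4,5], [4,5,6]

so the chain groups are C_0 ≅ Z^7, C_1 ≅ Z^21, C_2 ≅ Z^14.

∂_1: C_1 → C_0 is given by ∂[p,q] = [q] − [p]. For instance
  ∂[4,6] = [6] − [4].
As a 7×21 matrix over Z this has rank 6, with invariant factors (1,1,1,1,1,1).

The boundary map ∂_2: C_2 → C_1 maps a triangle to the signed sum of its edges. For instance
  ∂[0,3,6] = [3,6] − [0,6] + [0,3],
  ∂[2,3,4] = [3,4] − [2,4] + [2,3].
The resulting 21×14 matrix has rank 13, and its Smith normal form has invariant factors (1,1,1,1,1,1,1,1,1,1,1,1,1).

Reading off H_k = ker ∂_k / im ∂_{k+1}:

  H_0: rank C_0 − rank ∂_1 = 7 − 6 = 1, and the invariant factors of ∂_1 are all 1, so H_0 ≅ Z.
  H_1: rank ker ∂_1 − rank ∂_2 = (21 − 6) − 13 = 2, and the invariant factors of ∂_2 are all 1, so H_1 ≅ Z^2.
  H_2: rank ker ∂_2 − rank ∂_3 = (14 − 13) − 0 = 1, and there is no ∂_3, so H_2 ≅ Z.

As a check, the Euler characteristic is 7 − 21 + 14 = 0, which agrees with 1 − 2 + 1 = 0.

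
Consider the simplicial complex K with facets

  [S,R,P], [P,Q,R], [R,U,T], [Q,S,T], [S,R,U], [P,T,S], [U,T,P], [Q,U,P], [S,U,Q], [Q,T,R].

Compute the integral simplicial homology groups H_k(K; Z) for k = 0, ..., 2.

H_0 = Z,  H_1 = Z/2Z,  H_2 = 0.

Order the vertices as P < Q < R < S < T < U. Listing each simplex with vertices in this order, K has dimension 2 with simplices:

  0-simplices (6): P, Q, R, S, T, U
  1-simplices (15): PQ, PR, PS, PT, PU, QR, QS, QT, QU, RS, RT, RU, ST, SU, TU
  2-simplices (10): PQR, PQU, PRS, PST, PTU, QRT, QST, QSU, RSU, RTU

so the chain groups are C_0 ≅ Z^6, C_1 ≅ Z^15, C_2 ≅ Z^10.

The boundary map ∂_1: C_1 → C_0 sends each edge [p,q] (with p < q) to q − p. For instance
  ∂RT = T − R.
This gives a 6×15 integer matrix of rank 5; reducing to Smith normal form yields diagonal entries (1,1,1,1,1).

Boundary ∂_2: C_2 → C_1 acts by ∂[p,q,r] = [q,r] − [p,r] + [p,q]. For instance
  ∂RTU = TU − RU + RT,
  ∂PQR = QR − PR + PQ.
The 15×10 boundary matrix has rank 10 and Smith normal form diag(1,1,1,1,1,1,1,1,1,2).

Now H_k = ker ∂_k / im ∂_{k+1}, so:

  H_0: rank C_0 − rank ∂_1 = 6 − 5 = 1, and the invariant factors of ∂_1 are all 1, so H_0 ≅ Z.
  H_1: rank ker ∂_1 − rank ∂_2 = (15 − 5) − 10 = 0, and ∂_2 has invariant factor 2 > 1, so H_1 ≅ Z/2Z.
  H_2: rank ker ∂_2 − rank ∂_3 = (10 − 10) − 0 = 0, and there is no ∂_3, so H_2 ≅ 0.

As a check, the Euler characteristic is 6 − 15 + 10 = 1, which agrees with 1 − 0 + 0 = 1.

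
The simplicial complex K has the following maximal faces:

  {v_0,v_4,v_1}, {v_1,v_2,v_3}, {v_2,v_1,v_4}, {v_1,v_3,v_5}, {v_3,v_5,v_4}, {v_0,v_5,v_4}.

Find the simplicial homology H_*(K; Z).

Fix the vertex order v_0 < v_1 < v_2 < v_3 < v_4 < v_5 and write every simplex with vertices in increasing order. Then dim K = 2 and the simplices of K are:

  0-simplices (6): [v_0], [v_1], [v_2], [v_3], [v_4], [v_5]
  1-simplices (12): [v_0,v_1], [v_0,v_4], [v_0,v_5], [v_1,v_2], [v_1,v_3], [v_1,v_4], [v_1,v_5], [v_2,v_3], [v_2,v_4], [v_3,v_4], [v_3,v_5], [v_4,v_5]
  2-simplices (6): [v_0,v_1,v_4], [v_0,v_4,v_5], [v_1,v_2,v_3], [v_1,v_2,v_4], [v_1,v_3,v_5], [v_3,v_4,v_5]

giving chain groups C_0 ≅ Z^6, C_1 ≅ Z^12, C_2 ≅ Z^6.

∂_1: C_1 → C_0 sends each edge [p,q] (with p < q) to q − p.
The 6×12 boundary matrix has rank 5 and Smith normal form diag(1,1,1,1,1).

∂_2: C_2 → C_1 maps a triangle to the signed sum of its edges. For instance
  ∂[v_1,v_2,v_3] = [v_2,v_3] − [v_1,v_3] + [v_1,v_2],
  ∂[v_3,v_4,v_5] = [v_4,v_5] − [v_3,v_5] + [v_3,v_4].
As a 12×6 matrix over Z this has rank 6, with invariant factors (1,1,1,1,1,1).

Now H_k = ker ∂_k / im ∂_{k+1}, so:

  H_0: rank C_0 − rank ∂_1 = 6 − 5 = 1, and the invariant factors of ∂_1 are all 1, so H_0 ≅ Z.
  H_1: rank ker ∂_1 − rank ∂_2 = (12 − 5) − 6 = 1, and the invariant factors of ∂_2 are all 1, so H_1 ≅ Z.
  H_2: rank ker ∂_2 − rank ∂_3 = (6 − 6) − 0 = 0, and there is no ∂_3, so H_2 ≅ 0.

As a check, the Euler characteristic is 6 − 12 + 6 = 0, which agrees with 1 − 1 + 0 = 0.

H_0 = Z,  H_1 = Z,  H_2 = 0.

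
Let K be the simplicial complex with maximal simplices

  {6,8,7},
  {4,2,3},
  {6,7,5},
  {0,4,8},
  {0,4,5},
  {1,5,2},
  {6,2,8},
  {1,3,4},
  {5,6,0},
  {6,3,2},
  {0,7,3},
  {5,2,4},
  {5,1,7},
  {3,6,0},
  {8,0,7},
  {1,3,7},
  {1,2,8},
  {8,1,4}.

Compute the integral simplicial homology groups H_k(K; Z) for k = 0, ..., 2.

H_0 = Z,  H_1 = Z ⊕ Z/2,  H_2 = 0.

Fix the vertex order 0 < 1 < 2 < 3 < 4 < 5 < 6 < 7 < 8 and write every simplex with vertices in increasing order. Then dim K = 2 and the simplices of K are:

  0-simplices (9): [0], [1], [2], [3], [4], [5], [6], [7], [8]
  1-simplices (27): (27 of them)
  2-simplices (18): [0,3,6], [0,3,7], [0,4,5], [0,4,8], [0,5,6], [0,7,8], [1,2,5], [1,2,8], [1,3,4], [1,3,7], [1,4,8], [1,5,7], [2,3,4], [2,3,6], [2,4,5], [2,6,8], [5,6,7], [6,7,8]

giving chain groups C_0 ≅ Z^9, C_1 ≅ Z^27, C_2 ≅ Z^18.

The boundary map ∂_1: C_1 → C_0 sends each edge [p,q] (with p < q) to q − p. For instance
  ∂[2,8] = [8] − [2].
The 9×27 boundary matrix has rank 8 and Smith normal form diag(1,1,1,1,1,1,1,1).

The boundary map ∂_2: C_2 → C_1 maps a triangle to the signed sum of its edges. For instance
  ∂[2,3,4] = [3,4] − [2,4] + [2,3],
  ∂[1,4,8] = [4,8] − [1,8] + [1,4].
This gives a 27×18 integer matrix of rank 18; reducing to Smith normal form yields diagonal entries (1,1,1,1,1,1,1,1,1,1,1,1,1,1,1,1,1,2).

Computing H_k = (kernel of ∂_k) / (image of ∂_{k+1}):

  H_0: rank C_0 − rank ∂_1 = 9 − 8 = 1, and the invariant factors of ∂_1 are all 1, so H_0 ≅ Z.
  H_1: rank ker ∂_1 − rank ∂_2 = (27 − 8) − 18 = 1, and ∂_2 has invariant factor 2 > 1, so H_1 ≅ Z ⊕ Z/2.
  H_2: rank ker ∂_2 − rank ∂_3 = (18 − 18) − 0 = 0, and there is no ∂_3, so H_2 ≅ 0.

As a check, the Euler characteristic is 9 − 27 + 18 = 0, which agrees with 1 − 1 + 0 = 0.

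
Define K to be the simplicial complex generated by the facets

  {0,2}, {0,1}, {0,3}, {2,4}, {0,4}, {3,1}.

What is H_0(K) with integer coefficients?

We work with the vertex ordering 0 < 1 < 2 < 3 < 4. The simplices of K, each written with vertices in increasing order, are:

  0-simplices (5): [0], [1], [2], [3], [4]
  1-simplices (6): [0,1], [0,2], [0,3], [0,4], [1,3], [2,4]

Hence C_0 ≅ Z^5, C_1 ≅ Z^6.

The boundary map ∂_1: C_1 → C_0 sends each edge [p,q] (with p < q) to q − p. For instance
  ∂[0,4] = [4] − [0].
As a 5×6 matrix over Z this has rank 4, with invariant factors (1,1,1,1).

Reading off H_k = ker ∂_k / im ∂_{k+1}:

  H_0: rank C_0 − rank ∂_1 = 5 − 4 = 1, and the invariant factors of ∂_1 are all 1, so H_0 ≅ Z.

H_0 ≅ Z.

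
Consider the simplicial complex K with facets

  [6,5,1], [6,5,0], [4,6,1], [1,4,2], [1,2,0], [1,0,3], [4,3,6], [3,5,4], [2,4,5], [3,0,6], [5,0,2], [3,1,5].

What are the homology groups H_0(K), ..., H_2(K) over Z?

H_0 = Z,  H_1 = Z_2,  H_2 = 0.

Order the vertices as 0 < 1 < 2 < 3 < 4 < 5 < 6. Listing each simplex with vertices in this order, K has dimension 2 with simplices:

  0-simplices (7): [0], [1], [2], [3], [4], [5], [6]
  1-simplices (18): [0,1], [0,2], [0,3], [0,5], [0,6], [1,2], [1,3], [1,4], [1,5], [1,6], [2,4], [2,5], [3,4], [3,5], [3,6], [4,5], [4,6], [5,6]
  2-simplices (12): [0,1,2], [0,1,3], [0,2,5], [0,3,6], [0,5,6], [1,2,4], [1,3,5], [1,4,6], [1,5,6], [2,4,5], [3,4,5], [3,4,6]

Hence C_0 ≅ Z^7, C_1 ≅ Z^18, C_2 ≅ Z^12.

The boundary map ∂_1: C_1 → C_0 sends each edge [p,q] (with p < q) to q − p. For instance
  ∂[4,5] = [5] − [4].
As a 7×18 matrix over Z this has rank 6, with invariant factors (1,1,1,1,1,1).

Boundary ∂_2: C_2 → C_1 acts by ∂[p,q,r] = [q,r] − [p,r] + [p,q]. For instance
  ∂[0,3,6] = [3,6] − [0,6] + [0,3],
  ∂[1,4,6] = [4,6] − [1,6] + [1,4].
This gives a 18×12 integer matrix of rank 12; reducing to Smith normal form yields diagonal entries (1,1,1,1,1,1,1,1,1,1,1,2).

Computing H_k = (kernel of ∂_k) / (image of ∂_{k+1}):

  H_0: rank C_0 − rank ∂_1 = 7 − 6 = 1, and the invariant factors of ∂_1 are all 1, so H_0 = Z.
  H_1: rank ker ∂_1 − rank ∂_2 = (18 − 6) − 12 = 0, and ∂_2 has invariant factor 2 > 1, so H_1 = Z_2.
  H_2: rank ker ∂_2 − rank ∂_3 = (12 − 12) − 0 = 0, and there is no ∂_3, so H_2 = 0.

(K is a triangulation of the real projective plane RP^2.)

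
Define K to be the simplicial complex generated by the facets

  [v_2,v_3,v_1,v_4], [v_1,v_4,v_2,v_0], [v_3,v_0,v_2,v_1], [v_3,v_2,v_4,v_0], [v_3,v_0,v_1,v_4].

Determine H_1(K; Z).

We work with the vertex ordering v_0 < v_1 < v_2 < v_3 < v_4. The simplices of K, each written with vertices in increasing order, are:

  0-simplices (5): [v_0], [v_1], [v_2], [v_3], [v_4]
  1-simplices (10): [v_0,v_1], [v_0,v_2], [v_0,v_3], [v_0,v_4], [v_1,v_2], [v_1,v_3], [v_1,v_4], [v_2,v_3], [v_2,v_4], [v_3,v_4]
  2-simplices (10): [v_0,v_1,v_2], [v_0,v_1,v_3], [v_0,v_1,v_4], [v_0,v_2,v_3], [v_0,v_2,v_4], [v_0,v_3,v_4], [v_1,v_2,v_3], [v_1,v_2,v_4], [v_1,v_3,v_4], [v_2,v_3,v_4]
  3-simplices (5): [v_0,v_1,v_2,v_3], [v_0,v_1,v_2,v_4], [v_0,v_1,v_3,v_4], [v_0,v_2,v_3,v_4], [v_1,v_2,v_3,v_4]

giving chain groups C_0 ≅ Z^5, C_1 ≅ Z^10, C_2 ≅ Z^10, C_3 ≅ Z^5.

Boundary ∂_1: C_1 → C_0 sends each edge [p,q] (with p < q) to q − p. For instance
  ∂[v_2,v_3] = [v_3] − [v_2].
The 5×10 boundary matrix has rank 4 and Smith normal form diag(1,1,1,1).

Boundary ∂_2: C_2 → C_1 maps a triangle to the signed sum of its edges. For instance
  ∂[v_0,v_1,v_4] = [v_1,v_4] − [v_0,v_4] + [v_0,v_1],
  ∂[v_0,v_1,v_2] = [v_1,v_2] − [v_0,v_2] + [v_0,v_1].
The resulting 10×10 matrix has rank 6, and its Smith normal form has invariant factors (1,1,1,1,1,1).

The boundary map ∂_3: C_3 → C_2 sends each 3-simplex σ to the alternating sum Σ_i (−1)^i (σ with its i-th vertex removed). For instance
  ∂[v_0,v_1,v_2,v_4] = [v_1,v_2,v_4] − [v_0,v_2,v_4] + [v_0,v_1,v_4] − [v_0,v_1,v_2],
  ∂[v_0,v_2,v_3,v_4] = [v_2,v_3,v_4] − [v_0,v_3,v_4] + [v_0,v_2,v_4] − [v_0,v_2,v_3].
The resulting 10×5 matrix has rank 4, and its Smith normal form has invariant factors (1,1,1,1).

Computing H_k = (kernel of ∂_k) / (image of ∂_{k+1}):

  H_1: rank ker ∂_1 − rank ∂_2 = (10 − 4) − 6 = 0, and the invariant factors of ∂_2 are all 1, so H_1 ≅ 0.

H_1 ≅ 0.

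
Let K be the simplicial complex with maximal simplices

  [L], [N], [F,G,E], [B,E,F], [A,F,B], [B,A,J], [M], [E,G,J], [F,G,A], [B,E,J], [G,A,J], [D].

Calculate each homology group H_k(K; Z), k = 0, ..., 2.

H_0 = Z^5,  H_1 = 0,  H_2 = Z.

Take the total order A < B < D < E < F < G < J < L < M < N on the vertex set. Then K (dimension 2) consists of the simplices:

  0-simplices (10): A, B, D, E, F, G, J, L, M, N
  1-simplices (12): AB, AF, AG, AJ, BE, BF, BJ, EF, EG, EJ, FG, GJ
  2-simplices (8): ABF, ABJ, AFG, AGJ, BEF, BEJ, EFG, EGJ

giving chain groups C_0 ≅ Z^10, C_1 ≅ Z^12, C_2 ≅ Z^8.

∂_1: C_1 → C_0 is given by ∂[p,q] = [q] − [p].
This gives a 10×12 integer matrix of rank 5; reducing to Smith normal form yields diagonal entries (1,1,1,1,1).

∂_2: C_2 → C_1 acts by ∂[p,q,r] = [q,r] − [p,r] + [p,q]. For instance
  ∂EGJ = GJ − EJ + EG,
  ∂ABF = BF − AF + AB.
The resulting 12×8 matrix has rank 7, and its Smith normal form has invariant factors (1,1,1,1,1,1,1).

From H_k ≅ ker(∂_k) / im(∂_{k+1}) we obtain:

  H_0: rank C_0 − rank ∂_1 = 10 − 5 = 5, and the invariant factors of ∂_1 are all 1, so H_0 ≅ Z^5.
  H_1: rank ker ∂_1 − rank ∂_2 = (12 − 5) − 7 = 0, and the invariant factors of ∂_2 are all 1, so H_1 ≅ 0.
  H_2: rank ker ∂_2 − rank ∂_3 = (8 − 7) − 0 = 1, and there is no ∂_3, so H_2 ≅ Z.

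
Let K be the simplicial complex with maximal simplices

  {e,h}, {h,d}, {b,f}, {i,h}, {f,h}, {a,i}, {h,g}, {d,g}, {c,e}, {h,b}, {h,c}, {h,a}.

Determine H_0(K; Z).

H_0 = Z.

We work with the vertex ordering a < b < c < d < e < f < g < h < i. The simplices of K, each written with vertices in increasing order, are:

  0-simplices (9): a, b, c, d, e, f, g, h, i
  1-simplices (12): ah, ai, bf, bh, ce, ch, dg, dh, eh, fh, gh, hi

Hence C_0 ≅ Z^9, C_1 ≅ Z^12.

∂_1: C_1 → C_0 sends each edge [p,q] (with p < q) to q − p.
The 9×12 boundary matrix has rank 8 and Smith normal form diag(1,1,1,1,1,1,1,1).

Now H_k = ker ∂_k / im ∂_{k+1}, so:

  H_0: rank C_0 − rank ∂_1 = 9 − 8 = 1, and the invariant factors of ∂_1 are all 1, so H_0 ≅ Z.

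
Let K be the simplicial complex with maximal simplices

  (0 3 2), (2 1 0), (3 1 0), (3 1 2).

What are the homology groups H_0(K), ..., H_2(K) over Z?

Fix the vertex order 0 < 1 < 2 < 3 and write every simplex with vertices in increasing order. Then dim K = 2 and the simplices of K are:

  0-simplices (4): [0], [1], [2], [3]
  1-simplices (6): [0,1], [0,2], [0,3], [1,2], [1,3], [2,3]
  2-simplices (4): [0,1,2], [0,1,3], [0,2,3], [1,2,3]

Hence C_0 ≅ Z^4, C_1 ≅ Z^6, C_2 ≅ Z^4.

∂_1: C_1 → C_0 sends each edge [p,q] (with p < q) to q − p. For instance
  ∂[2,3] = [3] − [2].
The 4×6 boundary matrix has rank 3 and Smith normal form diag(1,1,1).

Boundary ∂_2: C_2 → C_1 sends each 2-simplex [p,q,r] to [q,r] − [p,r] + [p,q]. For instance
  ∂[1,2,3] = [2,3] − [1,3] + [1,2],
  ∂[0,1,2] = [1,2] − [0,2] + [0,1].
The 6×4 boundary matrix has rank 3 and Smith normal form diag(1,1,1).

Reading off H_k = ker ∂_k / im ∂_{k+1}:

  H_0: rank C_0 − rank ∂_1 = 4 − 3 = 1, and the invariant factors of ∂_1 are all 1, so H_0 = Z.
  H_1: rank ker ∂_1 − rank ∂_2 = (6 − 3) − 3 = 0, and the invariant factors of ∂_2 are all 1, so H_1 = 0.
  H_2: rank ker ∂_2 − rank ∂_3 = (4 − 3) − 0 = 1, and there is no ∂_3, so H_2 = Z.

As a check, the Euler characteristic is 4 − 6 + 4 = 2, which agrees with 1 − 0 + 1 = 2.
(K is a triangulation of the 2-sphere S^2.)

H_0 = Z,  H_1 = 0,  H_2 = Z.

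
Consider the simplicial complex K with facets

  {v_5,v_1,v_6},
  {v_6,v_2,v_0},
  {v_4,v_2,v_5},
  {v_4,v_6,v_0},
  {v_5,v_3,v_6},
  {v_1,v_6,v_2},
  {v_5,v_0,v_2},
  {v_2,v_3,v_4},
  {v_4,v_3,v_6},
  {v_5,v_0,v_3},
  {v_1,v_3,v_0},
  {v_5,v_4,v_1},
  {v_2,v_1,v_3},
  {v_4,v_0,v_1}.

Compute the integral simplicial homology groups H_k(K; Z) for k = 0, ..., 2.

H_0 = Z,  H_1 = Z^2,  H_2 = Z.

Take the total order v_0 < v_1 < v_2 < v_3 < v_4 < v_5 < v_6 on the vertex set. Then K (dimension 2) consists of the simplices:

  0-simplices (7): [v_0], [v_1], [v_2], [v_3], [v_4], [v_5], [v_6]
  1-simplices (21): (21 of them)
  2-simplices (14): (14 of them)

giving chain groups C_0 ≅ Z^7, C_1 ≅ Z^21, C_2 ≅ Z^14.

The boundary map ∂_1: C_1 → C_0 is given by ∂[p,q] = [q] − [p].
As a 7×21 matrix over Z this has rank 6, with invariant factors (1,1,1,1,1,1).

∂_2: C_2 → C_1 maps a triangle to the signed sum of its edges. For instance
  ∂[v_3,v_5,v_6] = [v_5,v_6] − [v_3,v_6] + [v_3,v_5],
  ∂[v_1,v_5,v_6] = [v_5,v_6] − [v_1,v_6] + [v_1,v_5].
The 21×14 boundary matrix has rank 13 and Smith normal form diag(1,1,1,1,1,1,1,1,1,1,1,1,1).

Reading off H_k = ker ∂_k / im ∂_{k+1}:

  H_0: rank C_0 − rank ∂_1 = 7 − 6 = 1, and the invariant factors of ∂_1 are all 1, so H_0 ≅ Z.
  H_1: rank ker ∂_1 − rank ∂_2 = (21 − 6) − 13 = 2, and the invariant factors of ∂_2 are all 1, so H_1 ≅ Z^2.
  H_2: rank ker ∂_2 − rank ∂_3 = (14 − 13) − 0 = 1, and there is no ∂_3, so H_2 ≅ Z.

As a check, the Euler characteristic is 7 − 21 + 14 = 0, which agrees with 1 − 2 + 1 = 0.
(K is a triangulation of the torus T^2.)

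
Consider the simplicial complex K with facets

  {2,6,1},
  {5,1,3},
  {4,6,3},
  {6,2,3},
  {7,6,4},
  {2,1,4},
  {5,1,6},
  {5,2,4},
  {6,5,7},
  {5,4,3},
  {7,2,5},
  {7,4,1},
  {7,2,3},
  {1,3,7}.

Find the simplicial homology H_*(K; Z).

H_0 = Z,  H_1 = Z^2,  H_2 = Z.

Order the vertices as 1 < 2 < 3 < 4 < 5 < 6 < 7. Listing each simplex with vertices in this order, K has dimension 2 with simplices:

  0-simplices (7): [1], [2], [3], [4], [5], [6], [7]
  1-simplices (21): [1,2], [1,3], [1,4], [1,5], [1,6], [1,7], [2,3], [2,4], [2,5], [2,6], [2,7], [3,4], [3,5], [3,6], [3,7], [4,5], [4,6], [4,7], [5,6], [5,7], [6,7]
  2-simplices (14): [1,2,4], [1,2,6], [1,3,5], [1,3,7], [1,4,7], [1,5,6], [2,3,6], [2,3,7], [2,4,5], [2,5,7], [3,4,5], [3,4,6], [4,6,7], [5,6,7]

so the chain groups are C_0 ≅ Z^7, C_1 ≅ Z^21, C_2 ≅ Z^14.

The boundary map ∂_1: C_1 → C_0 maps an edge to its endpoints' difference, ∂[p,q] = q − p. For instance
  ∂[3,4] = [4] − [3].
This gives a 7×21 integer matrix of rank 6; reducing to Smith normal form yields diagonal entries (1,1,1,1,1,1).

Boundary ∂_2: C_2 → C_1 acts by ∂[p,q,r] = [q,r] − [p,r] + [p,q]. For instance
  ∂[1,4,7] = [4,7] − [1,7] + [1,4],
  ∂[2,3,6] = [3,6] − [2,6] + [2,3].
This gives a 21×14 integer matrix of rank 13; reducing to Smith normal form yields diagonal entries (1,1,1,1,1,1,1,1,1,1,1,1,1).

Now H_k = ker ∂_k / im ∂_{k+1}, so:

  H_0: rank C_0 − rank ∂_1 = 7 − 6 = 1, and the invariant factors of ∂_1 are all 1, so H_0 ≅ Z.
  H_1: rank ker ∂_1 − rank ∂_2 = (21 − 6) − 13 = 2, and the invariant factors of ∂_2 are all 1, so H_1 ≅ Z^2.
  H_2: rank ker ∂_2 − rank ∂_3 = (14 − 13) − 0 = 1, and there is no ∂_3, so H_2 ≅ Z.

As a check, the Euler characteristic is 7 − 21 + 14 = 0, which agrees with 1 − 2 + 1 = 0.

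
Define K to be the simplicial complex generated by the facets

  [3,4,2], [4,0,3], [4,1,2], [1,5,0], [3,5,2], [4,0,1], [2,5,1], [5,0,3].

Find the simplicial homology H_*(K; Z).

H_0 = Z,  H_1 = 0,  H_2 = Z.

Order the vertices as 0 < 1 < 2 < 3 < 4 < 5. Listing each simplex with vertices in this order, K has dimension 2 with simplices:

  0-simplices (6): [0], [1], [2], [3], [4], [5]
  1-simplices (12): [0,1], [0,3], [0,4], [0,5], [1,2], [1,4], [1,5], [2,3], [2,4], [2,5], [3,4], [3,5]
  2-simplices (8): [0,1,4], [0,1,5], [0,3,4], [0,3,5], [1,2,4], [1,2,5], [2,3,4], [2,3,5]

so the chain groups are C_0 ≅ Z^6, C_1 ≅ Z^12, C_2 ≅ Z^8.

∂_1: C_1 → C_0 maps an edge to its endpoints' difference, ∂[p,q] = q − p. For instance
  ∂[2,4] = [4] − [2].
The resulting 6×12 matrix has rank 5, and its Smith normal form has invariant factors (1,1,1,1,1).

∂_2: C_2 → C_1 acts by ∂[p,q,r] = [q,r] − [p,r] + [p,q]. For instance
  ∂[1,2,4] = [2,4] − [1,4] + [1,2],
  ∂[0,3,5] = [3,5] − [0,5] + [0,3].
The 12×8 boundary matrix has rank 7 and Smith normal form diag(1,1,1,1,1,1,1).

Reading off H_k = ker ∂_k / im ∂_{k+1}:

  H_0: rank C_0 − rank ∂_1 = 6 − 5 = 1, and the invariant factors of ∂_1 are all 1, so H_0 = Z.
  H_1: rank ker ∂_1 − rank ∂_2 = (12 − 5) − 7 = 0, and the invariant factors of ∂_2 are all 1, so H_1 = 0.
  H_2: rank ker ∂_2 − rank ∂_3 = (8 − 7) − 0 = 1, and there is no ∂_3, so H_2 = Z.

As a check, the Euler characteristic is 6 − 12 + 8 = 2, which agrees with 1 − 0 + 1 = 2.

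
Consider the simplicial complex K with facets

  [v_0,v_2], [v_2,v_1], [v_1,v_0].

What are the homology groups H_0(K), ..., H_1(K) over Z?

Take the total order v_0 < v_1 < v_2 on the vertex set. Then K (dimension 1) consists of the simplices:

  0-simplices (3): [v_0], [v_1], [v_2]
  1-simplices (3): [v_0,v_1], [v_0,v_2], [v_1,v_2]

Hence C_0 ≅ Z^3, C_1 ≅ Z^3.

Boundary ∂_1: C_1 → C_0 sends each edge [p,q] (with p < q) to q − p. For instance
  ∂[v_0,v_1] = [v_1] − [v_0].
The 3×3 boundary matrix has rank 2 and Smith normal form diag(1,1).

Computing H_k = (kernel of ∂_k) / (image of ∂_{k+1}):

  H_0: rank C_0 − rank ∂_1 = 3 − 2 = 1, and the invariant factors of ∂_1 are all 1, so H_0 = Z.
  H_1: rank ker ∂_1 − rank ∂_2 = (3 − 2) − 0 = 1, and there is no ∂_2, so H_1 = Z.

As a check, the Euler characteristic is 3 − 3 = 0, which agrees with 1 − 1 = 0.
(K is a triangulation of the circle S^1.)

H_0 = Z,  H_1 = Z.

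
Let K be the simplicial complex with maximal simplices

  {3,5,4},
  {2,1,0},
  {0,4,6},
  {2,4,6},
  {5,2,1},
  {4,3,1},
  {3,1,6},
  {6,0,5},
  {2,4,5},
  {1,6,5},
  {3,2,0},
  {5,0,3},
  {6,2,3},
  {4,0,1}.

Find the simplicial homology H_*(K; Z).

Fix the vertex order 0 < 1 < 2 < 3 < 4 < 5 < 6 and write every simplex with vertices in increasing order. Then dim K = 2 and the simplices of K are:

  0-simplices (7): [0], [1], [2], [3], [4], [5], [6]
  1-simplices (21): [0,1], [0,2], [0,3], [0,4], [0,5], [0,6], [1,2], [1,3], [1,4], [1,5], [1,6], [2,3], [2,4], [2,5], [2,6], [3,4], [3,5], [3,6], [4,5], [4,6], [5,6]
  2-simplices (14): [0,1,2], [0,1,4], [0,2,3], [0,3,5], [0,4,6], [0,5,6], [1,2,5], [1,3,4], [1,3,6], [1,5,6], [2,3,6], [2,4,5], [2,4,6], [3,4,5]

giving chain groups C_0 ≅ Z^7, C_1 ≅ Z^21, C_2 ≅ Z^14.

∂_1: C_1 → C_0 sends each edge [p,q] (with p < q) to q − p. For instance
  ∂[0,2] = [2] − [0].
The 7×21 boundary matrix has rank 6 and Smith normal form diag(1,1,1,1,1,1).

The boundary map ∂_2: C_2 → C_1 acts by ∂[p,q,r] = [q,r] − [p,r] + [p,q]. For instance
  ∂[1,2,5] = [2,5] − [1,5] + [1,2],
  ∂[2,3,6] = [3,6] − [2,6] + [2,3].
The resulting 21×14 matrix has rank 13, and its Smith normal form has invariant factors (1,1,1,1,1,1,1,1,1,1,1,1,1).

Computing H_k = (kernel of ∂_k) / (image of ∂_{k+1}):

  H_0: rank C_0 − rank ∂_1 = 7 − 6 = 1, and the invariant factors of ∂_1 are all 1, so H_0 ≅ Z.
  H_1: rank ker ∂_1 − rank ∂_2 = (21 − 6) − 13 = 2, and the invariant factors of ∂_2 are all 1, so H_1 ≅ Z^2.
  H_2: rank ker ∂_2 − rank ∂_3 = (14 − 13) − 0 = 1, and there is no ∂_3, so H_2 ≅ Z.

(K is a triangulation of the torus T^2.)

H_0 = Z,  H_1 = Z^2,  H_2 = Z.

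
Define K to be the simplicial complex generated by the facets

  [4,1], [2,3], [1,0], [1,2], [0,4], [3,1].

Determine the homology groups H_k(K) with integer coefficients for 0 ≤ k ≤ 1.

H_0 ≅ Z,  H_1 ≅ Z^2.

Take the total order 0 < 1 < 2 < 3 < 4 on the vertex set. Then K (dimension 1) consists of the simplices:

  0-simplices (5): [0], [1], [2], [3], [4]
  1-simplices (6): [0,1], [0,4], [1,2], [1,3], [1,4], [2,3]

giving chain groups C_0 ≅ Z^5, C_1 ≅ Z^6.

The boundary map ∂_1: C_1 → C_0 maps an edge to its endpoints' difference, ∂[p,q] = q − p.
This gives a 5×6 integer matrix of rank 4; reducing to Smith normal form yields diagonal entries (1,1,1,1).

Computing H_k = (kernel of ∂_k) / (image of ∂_{k+1}):

  H_0: rank C_0 − rank ∂_1 = 5 − 4 = 1, and the invariant factors of ∂_1 are all 1, so H_0 ≅ Z.
  H_1: rank ker ∂_1 − rank ∂_2 = (6 − 4) − 0 = 2, and there is no ∂_2, so H_1 ≅ Z^2.

(K is a triangulation of a wedge of 2 circles.)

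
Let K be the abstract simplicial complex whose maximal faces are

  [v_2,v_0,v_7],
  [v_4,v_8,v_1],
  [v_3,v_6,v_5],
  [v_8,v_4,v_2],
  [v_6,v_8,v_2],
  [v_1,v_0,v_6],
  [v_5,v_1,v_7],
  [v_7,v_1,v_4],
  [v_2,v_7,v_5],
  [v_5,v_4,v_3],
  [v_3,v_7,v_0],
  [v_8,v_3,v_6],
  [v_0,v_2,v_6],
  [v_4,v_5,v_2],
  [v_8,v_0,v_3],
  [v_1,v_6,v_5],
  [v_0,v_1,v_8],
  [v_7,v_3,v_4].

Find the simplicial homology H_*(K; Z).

We work with the vertex ordering v_0 < v_1 < v_2 < v_3 < v_4 < v_5 < v_6 < v_7 < v_8. The simplices of K, each written with vertices in increasing order, are:

  0-simplices (9): [v_0], [v_1], [v_2], [v_3], [v_4], [v_5], [v_6], [v_7], [v_8]
  1-simplices (27): (27 of them)
  2-simplices (18): (18 of them)

giving chain groups C_0 ≅ Z^9, C_1 ≅ Z^27, C_2 ≅ Z^18.

∂_1: C_1 → C_0 is given by ∂[p,q] = [q] − [p]. For instance
  ∂[v_3,v_4] = [v_4] − [v_3].
This gives a 9×27 integer matrix of rank 8; reducing to Smith normal form yields diagonal entries (1,1,1,1,1,1,1,1).

The boundary map ∂_2: C_2 → C_1 maps a triangle to the signed sum of its edges. For instance
  ∂[v_1,v_4,v_7] = [v_4,v_7] − [v_1,v_7] + [v_1,v_4],
  ∂[v_3,v_5,v_6] = [v_5,v_6] − [v_3,v_6] + [v_3,v_5].
The 27×18 boundary matrix has rank 18 and Smith normal form diag(1,1,1,1,1,1,1,1,1,1,1,1,1,1,1,1,1,2).

Reading off H_k = ker ∂_k / im ∂_{k+1}:

  H_0: rank C_0 − rank ∂_1 = 9 − 8 = 1, and the invariant factors of ∂_1 are all 1, so H_0 = Z.
  H_1: rank ker ∂_1 − rank ∂_2 = (27 − 8) − 18 = 1, and ∂_2 has invariant factor 2 > 1, so H_1 = Z ⊕ Z/2Z.
  H_2: rank ker ∂_2 − rank ∂_3 = (18 − 18) − 0 = 0, and there is no ∂_3, so H_2 = 0.

As a check, the Euler characteristic is 9 − 27 + 18 = 0, which agrees with 1 − 1 + 0 = 0.
(K is a triangulation of the Klein bottle.)

H_0 = Z,  H_1 = Z ⊕ Z/2Z,  H_2 = 0.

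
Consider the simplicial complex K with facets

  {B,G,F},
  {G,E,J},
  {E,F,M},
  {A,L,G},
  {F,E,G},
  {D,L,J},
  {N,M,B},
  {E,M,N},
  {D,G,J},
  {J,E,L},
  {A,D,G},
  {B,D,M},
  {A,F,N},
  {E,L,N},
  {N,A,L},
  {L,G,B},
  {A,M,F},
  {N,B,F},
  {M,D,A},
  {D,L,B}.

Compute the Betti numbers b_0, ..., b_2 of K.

b_0 = 1, b_1 = 1, b_2 = 0.

K has 10 vertices, 30 edges, 20 triangles.
rank ∂_0 = 0, rank ∂_1 = 9 ⇒ b_0 = 10 − 0 − 9 = 1; all invariant factors of ∂_1 are 1 so no torsion. So H_0 ≅ Z.
rank ∂_1 = 9, rank ∂_2 = 20 ⇒ b_1 = 30 − 9 − 20 = 1; ∂_2 has invariant factor(s) [2] giving torsion. So H_1 ≅ Z ⊕ Z/2.
rank ∂_2 = 20, rank ∂_3 = 0 ⇒ b_2 = 20 − 20 − 0 = 0. So H_2 ≅ 0.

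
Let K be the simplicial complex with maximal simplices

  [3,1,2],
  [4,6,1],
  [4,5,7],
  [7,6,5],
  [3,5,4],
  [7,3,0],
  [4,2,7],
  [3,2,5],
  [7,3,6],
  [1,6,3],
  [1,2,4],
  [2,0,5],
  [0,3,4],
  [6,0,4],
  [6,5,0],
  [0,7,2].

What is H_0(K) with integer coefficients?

Take the total order 0 < 1 < 2 < 3 < 4 < 5 < 6 < 7 on the vertex set. Then K (dimension 2) consists of the simplices:

  0-simplices (8): [0], [1], [2], [3], [4], [5], [6], [7]
  1-simplices (24): (24 of them)
  2-simplices (16): [0,2,5], [0,2,7], [0,3,4], [0,3,7], [0,4,6], [0,5,6], [1,2,3], [1,2,4], [1,3,6], [1,4,6], [2,3,5], [2,4,7], [3,4,5], [3,6,7], [4,5,7], [5,6,7]

Hence C_0 ≅ Z^8, C_1 ≅ Z^24, C_2 ≅ Z^16.

Boundary ∂_1: C_1 → C_0 maps an edge to its endpoints' difference, ∂[p,q] = q − p. For instance
  ∂[3,7] = [7] − [3].
This gives a 8×24 integer matrix of rank 7; reducing to Smith normal form yields diagonal entries (1,1,1,1,1,1,1).

Boundary ∂_2: C_2 → C_1 maps a triangle to the signed sum of its edges. For instance
  ∂[0,5,6] = [5,6] − [0,6] + [0,5],
  ∂[0,2,7] = [2,7] − [0,7] + [0,2].
The 24×16 boundary matrix has rank 15 and Smith normal form diag(1,1,1,1,1,1,1,1,1,1,1,1,1,1,1).

Computing H_k = (kernel of ∂_k) / (image of ∂_{k+1}):

  H_0: rank C_0 − rank ∂_1 = 8 − 7 = 1, and the invariant factors of ∂_1 are all 1, so H_0 ≅ Z.

(K is a triangulation of the torus T^2.)

H_0 ≅ Z.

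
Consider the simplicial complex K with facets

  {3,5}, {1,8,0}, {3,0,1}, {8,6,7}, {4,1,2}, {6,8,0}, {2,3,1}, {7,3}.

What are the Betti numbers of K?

b_0 = 1, b_1 = 1, b_2 = 0.

Fix the vertex order 0 < 1 < 2 < 3 < 4 < 5 < 6 < 7 < 8 and write every simplex with vertices in increasing order. Then dim K = 2 and the simplices of K are:

  0-simplices (9): [0], [1], [2], [3], [4], [5], [6], [7], [8]
  1-simplices (15): [0,1], [0,3], [0,6], [0,8], [1,2], [1,3], [1,4], [1,8], [2,3], [2,4], [3,5], [3,7], [6,7], [6,8], [7,8]
  2-simplices (6): [0,1,3], [0,1,8], [0,6,8], [1,2,3], [1,2,4], [6,7,8]

giving chain groups C_0 ≅ Z^9, C_1 ≅ Z^15, C_2 ≅ Z^6.

Boundary ∂_1: C_1 → C_0 maps an edge to its endpoints' difference, ∂[p,q] = q − p. For instance
  ∂[6,8] = [8] − [6].
The 9×15 boundary matrix has rank 8 and Smith normal form diag(1,1,1,1,1,1,1,1).

The boundary map ∂_2: C_2 → C_1 maps a triangle to the signed sum of its edges. For instance
  ∂[0,1,3] = [1,3] − [0,3] + [0,1],
  ∂[1,2,3] = [2,3] − [1,3] + [1,2].
This gives a 15×6 integer matrix of rank 6; reducing to Smith normal form yields diagonal entries (1,1,1,1,1,1).

From H_k ≅ ker(∂_k) / im(∂_{k+1}) we obtain:

  H_0: rank C_0 − rank ∂_1 = 9 − 8 = 1, and the invariant factors of ∂_1 are all 1, so H_0 = Z.
  H_1: rank ker ∂_1 − rank ∂_2 = (15 − 8) − 6 = 1, and the invariant factors of ∂_2 are all 1, so H_1 = Z.
  H_2: rank ker ∂_2 − rank ∂_3 = (6 − 6) − 0 = 0, and there is no ∂_3, so H_2 = 0.

As a check, the Euler characteristic is 9 − 15 + 6 = 0, which agrees with 1 − 1 + 0 = 0.

Hence the Betti numbers are b_0 = 1, b_1 = 1, b_2 = 0.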